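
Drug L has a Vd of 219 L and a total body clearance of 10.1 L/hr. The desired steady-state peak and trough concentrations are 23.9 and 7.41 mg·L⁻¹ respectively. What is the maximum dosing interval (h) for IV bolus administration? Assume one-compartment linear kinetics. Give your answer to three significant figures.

k = CL / Vd = 10.10 / 219.0 = 0.04612 h⁻¹
Between IV bolus doses, concentration decays as C = C₀·e^(−kτ), so C_peak/C_trough = e^(kτ).
τ_max = ln(C_peak/C_trough) / k = ln(23.9/7.41) / 0.04612 = 1.171 / 0.04612 = 25.39 h

25.4 h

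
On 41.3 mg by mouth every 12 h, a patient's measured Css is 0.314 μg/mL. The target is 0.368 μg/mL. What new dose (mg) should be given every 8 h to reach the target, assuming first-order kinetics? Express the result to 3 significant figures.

With linear kinetics, Css is proportional to dose rate (D/τ) at fixed clearance.
D₂ = D₁ × (Css,target / Css,current) × (τ₂/τ₁) = 41.3 × (0.368/0.314) × (8/12) = 32.27 mg

32.3 mg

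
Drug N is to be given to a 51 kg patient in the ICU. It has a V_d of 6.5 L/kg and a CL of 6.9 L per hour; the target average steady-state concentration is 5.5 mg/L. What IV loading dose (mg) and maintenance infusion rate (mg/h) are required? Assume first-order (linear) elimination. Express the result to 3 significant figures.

Vd = 6.5 L/kg × 51 kg = 331.5 L
LD = Vd · C_target = 331.5 × 5.5 = 1823 mg
Maintenance infusion rate = CL × Css = 6.900 × 5.5 = 37.95 mg/h

(a) 1820 mg; (b) 38.0 mg/h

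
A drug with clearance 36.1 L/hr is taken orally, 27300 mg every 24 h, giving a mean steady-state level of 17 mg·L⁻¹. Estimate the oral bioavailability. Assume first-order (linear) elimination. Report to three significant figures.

0.540

F·D/τ = CL·Css at steady state → F = CL·Css·τ / D.
F = 36.1 × 17 × 24 / 27300 = 0.540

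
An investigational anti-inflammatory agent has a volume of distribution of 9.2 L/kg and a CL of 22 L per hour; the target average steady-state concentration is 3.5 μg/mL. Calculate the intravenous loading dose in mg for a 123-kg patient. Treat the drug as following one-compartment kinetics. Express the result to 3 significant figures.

Vd = 9.2 L/kg × 123 kg = 1132 L
The loading dose fills Vd to the target concentration.
LD = Vd × C = 1132 × 3.500 = 3962 mg

3960 mg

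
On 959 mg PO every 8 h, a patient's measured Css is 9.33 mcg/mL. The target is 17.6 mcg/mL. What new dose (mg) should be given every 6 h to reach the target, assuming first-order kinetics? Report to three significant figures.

1360 mg

For first-order elimination, Css ∝ F·D/(CL·τ); F and CL are unchanged, so Css ∝ D/τ.
D₂ = D₁ × (Css,target / Css,current) × (τ₂/τ₁) = 959 × (17.6/9.33) × (6/8) = 1357 mg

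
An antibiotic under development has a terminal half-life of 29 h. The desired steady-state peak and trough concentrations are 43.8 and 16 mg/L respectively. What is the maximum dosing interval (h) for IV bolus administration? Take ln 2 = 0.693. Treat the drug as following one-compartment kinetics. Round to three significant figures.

42.1 h

k = 0.693 / t½ = 0.693 / 29 = 0.02390 h⁻¹
Between IV bolus doses, concentration decays as C = C₀·e^(−kτ), so C_peak/C_trough = e^(kτ).
τ_max = ln(C_peak/C_trough) / k = ln(43.8/16) / 0.02390 = 1.007 / 0.02390 = 42.13 h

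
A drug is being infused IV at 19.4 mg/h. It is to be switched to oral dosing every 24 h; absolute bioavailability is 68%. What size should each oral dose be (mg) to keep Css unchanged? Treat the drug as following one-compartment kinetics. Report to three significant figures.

685 mg

To maintain the same Css, the systemic dosing rate must be unchanged: F·D/τ = infusion rate.
D = rate × τ / F = 19.4 × 24 / 0.68 = 684.7 mg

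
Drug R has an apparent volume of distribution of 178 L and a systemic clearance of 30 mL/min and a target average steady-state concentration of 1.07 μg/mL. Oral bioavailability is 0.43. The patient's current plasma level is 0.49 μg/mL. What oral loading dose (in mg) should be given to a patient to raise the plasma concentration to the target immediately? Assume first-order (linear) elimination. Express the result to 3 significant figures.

240 mg

Concentration deficit ΔC = 1.07 − 0.49 = 0.5800 mg/L
LD = Vd × ΔC / F = 178.0 × 0.5800 / 0.43 = 240.1 mg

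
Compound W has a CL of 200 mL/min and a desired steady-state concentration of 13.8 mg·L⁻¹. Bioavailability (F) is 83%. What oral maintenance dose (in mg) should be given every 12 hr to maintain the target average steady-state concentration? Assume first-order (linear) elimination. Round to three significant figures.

2390 mg

CL = 200 mL/min × 60/1000 = 12.00 L/h
At steady state, dose per interval replaces the amount cleared in that interval: F·D/τ = CL·Css.
D = CL × Css × τ / F = 12.00 × 13.8 × 12 / 0.83 = 2394 mg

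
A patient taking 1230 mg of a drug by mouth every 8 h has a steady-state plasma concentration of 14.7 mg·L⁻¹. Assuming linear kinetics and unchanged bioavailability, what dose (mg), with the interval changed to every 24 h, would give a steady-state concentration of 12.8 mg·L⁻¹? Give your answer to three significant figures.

With linear kinetics, Css is proportional to dose rate (D/τ) at fixed clearance.
D₂ = D₁ × (Css,target / Css,current) × (τ₂/τ₁) = 1230 × (12.8/14.7) × (24/8) = 3213 mg

3210 mg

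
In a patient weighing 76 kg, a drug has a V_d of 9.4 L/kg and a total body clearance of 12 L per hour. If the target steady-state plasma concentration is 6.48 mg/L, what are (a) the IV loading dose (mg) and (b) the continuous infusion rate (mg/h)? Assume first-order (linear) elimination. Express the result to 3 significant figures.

Vd(total) = 76 kg × 9.4 L/kg = 714.4 L
Loading dose = Vd × C = 714.4 × 6.48 = 4629 mg
Maintenance infusion rate = CL × Css = 12.00 × 6.48 = 77.76 mg/h

(a) 4630 mg; (b) 77.8 mg/h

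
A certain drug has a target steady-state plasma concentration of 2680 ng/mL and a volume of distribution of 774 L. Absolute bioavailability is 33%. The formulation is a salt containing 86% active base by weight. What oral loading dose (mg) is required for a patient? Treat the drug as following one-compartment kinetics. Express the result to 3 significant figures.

7310 mg

C = 2680 ng/mL = 2.680 mg/L
The loading dose fills Vd to the target concentration.
LD = Vd × C / F / S = 774.0 × 2.680 / 0.33 / 0.86 = 7309 mg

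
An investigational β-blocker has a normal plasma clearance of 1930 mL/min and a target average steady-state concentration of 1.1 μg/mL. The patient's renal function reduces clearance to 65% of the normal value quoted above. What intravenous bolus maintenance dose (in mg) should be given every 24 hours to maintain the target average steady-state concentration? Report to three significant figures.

CL = 1930 mL/min × 60/1000 = 115.8 L/h
Patient clearance = 0.65 × 115.8 = 75.27 L/h
D = CL × Css × τ = 75.27 × 1.1 × 24 = 1987 mg

1990 mg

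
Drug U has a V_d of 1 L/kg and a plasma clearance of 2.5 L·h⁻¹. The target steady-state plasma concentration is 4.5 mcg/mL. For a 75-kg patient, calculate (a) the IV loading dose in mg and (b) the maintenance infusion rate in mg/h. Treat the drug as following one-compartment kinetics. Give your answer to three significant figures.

Total Vd = 1 × 75 = 75.00 L
LD = Vd · C_target = 75.00 × 4.5 = 337.5 mg
Maintenance: replace elimination → rate = CL × Css = 2.500 × 4.5 = 11.25 mg/h

(a) 338 mg; (b) 11.3 mg/h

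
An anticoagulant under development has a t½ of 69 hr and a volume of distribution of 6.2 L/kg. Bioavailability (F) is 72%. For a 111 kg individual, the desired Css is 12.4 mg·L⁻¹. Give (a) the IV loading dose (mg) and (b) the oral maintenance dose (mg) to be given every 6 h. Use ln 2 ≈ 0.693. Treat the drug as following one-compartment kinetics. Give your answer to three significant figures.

Vd = 6.2 L/kg × 111 kg = 688.2 L
LD = Vd × C = 688.2 × 12.4 = 8534 mg
CL = 0.693 × Vd / t½ = 0.693 × 688.2 / 69 = 6.912 L/h
D = CL × Css × τ / F = 6.912 × 12.4 × 6 / 0.72 = 714.2 mg

(a) 8530 mg; (b) 714 mg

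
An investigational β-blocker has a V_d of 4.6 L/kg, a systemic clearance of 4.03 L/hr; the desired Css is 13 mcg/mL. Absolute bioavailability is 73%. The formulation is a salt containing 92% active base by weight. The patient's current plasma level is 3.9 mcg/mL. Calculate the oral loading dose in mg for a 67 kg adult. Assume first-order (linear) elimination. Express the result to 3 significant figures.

4180 mg

Vd(total) = 67 kg × 4.6 L/kg = 308.2 L
Concentration deficit ΔC = 13 − 3.9 = 9.100 mg/L
LD = Vd × ΔC / F / S = 308.2 × 9.100 / 0.73 / 0.92 = 4176 mg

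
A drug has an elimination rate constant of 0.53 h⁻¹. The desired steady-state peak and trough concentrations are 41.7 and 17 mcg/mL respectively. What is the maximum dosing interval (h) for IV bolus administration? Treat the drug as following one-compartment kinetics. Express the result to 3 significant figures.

1.69 h

Between IV bolus doses, concentration decays as C = C₀·e^(−kτ), so C_peak/C_trough = e^(kτ).
τ_max = ln(C_peak/C_trough) / k = ln(41.7/17) / 0.5300 = 0.8973 / 0.5300 = 1.693 h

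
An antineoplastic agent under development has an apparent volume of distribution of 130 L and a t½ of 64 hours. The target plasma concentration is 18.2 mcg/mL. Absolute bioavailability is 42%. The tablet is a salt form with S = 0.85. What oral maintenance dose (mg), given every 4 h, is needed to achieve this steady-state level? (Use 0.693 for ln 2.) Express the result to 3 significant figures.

287 mg

CL = 0.693 × Vd / t½ = 0.693 × 130.0 / 64 = 1.408 L/h
D = CL × Css × τ / F / S = 1.408 × 18.2 × 4 / 0.42 / 0.85 = 287.1 mg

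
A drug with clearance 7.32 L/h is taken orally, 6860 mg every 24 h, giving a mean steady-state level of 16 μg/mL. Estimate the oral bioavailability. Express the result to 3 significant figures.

0.410

F·D/τ = CL·Css at steady state → F = CL·Css·τ / D.
F = 7.32 × 16 × 24 / 6860 = 0.410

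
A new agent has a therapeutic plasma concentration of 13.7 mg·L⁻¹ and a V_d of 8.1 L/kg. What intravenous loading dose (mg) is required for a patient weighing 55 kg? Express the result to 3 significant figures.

6100 mg

Total Vd = 8.1 × 55 = 445.5 L
The loading dose fills Vd to the target concentration.
LD = Vd × C = 445.5 × 13.70 = 6103 mg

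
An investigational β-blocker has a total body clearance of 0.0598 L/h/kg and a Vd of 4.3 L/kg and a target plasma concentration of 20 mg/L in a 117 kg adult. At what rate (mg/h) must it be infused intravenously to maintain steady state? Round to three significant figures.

CL = 0.0598 L/h/kg × 117 kg = 6.997 L/h
R₀ = 6.997 × 20 = 139.9 mg/h

140 mg/h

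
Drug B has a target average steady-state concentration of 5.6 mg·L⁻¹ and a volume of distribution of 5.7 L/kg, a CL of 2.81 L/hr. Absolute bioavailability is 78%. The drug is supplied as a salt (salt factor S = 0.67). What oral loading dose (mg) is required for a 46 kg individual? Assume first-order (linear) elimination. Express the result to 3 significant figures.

2810 mg

Total Vd = 5.7 × 46 = 262.2 L
The loading dose fills Vd to the target concentration.
LD = Vd × C / F / S = 262.2 × 5.600 / 0.78 / 0.67 = 2810 mg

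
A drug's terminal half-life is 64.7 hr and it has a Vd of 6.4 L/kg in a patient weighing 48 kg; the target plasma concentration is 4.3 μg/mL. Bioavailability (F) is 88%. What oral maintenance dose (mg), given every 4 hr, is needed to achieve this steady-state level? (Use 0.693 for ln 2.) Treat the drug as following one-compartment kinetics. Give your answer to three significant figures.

Vd = 6.4 L/kg × 48 kg = 307.2 L
k = 0.693/64.7 = 0.01071 h⁻¹, so CL = k·Vd = 0.01071 × 307.2 = 3.290 L/h
D = CL × Css × τ / F = 3.290 × 4.3 × 4 / 0.88 = 64.30 mg

64.3 mg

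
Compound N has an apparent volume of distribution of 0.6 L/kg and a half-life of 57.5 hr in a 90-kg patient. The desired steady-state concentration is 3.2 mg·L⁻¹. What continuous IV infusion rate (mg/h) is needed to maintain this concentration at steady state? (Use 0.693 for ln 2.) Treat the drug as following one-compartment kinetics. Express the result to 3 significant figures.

2.08 mg/h

Total Vd = 0.6 × 90 = 54.00 L
CL = ln 2 · Vd / t½ = 0.693 × 54.00 / 57.5 = 0.6508 L/h
Infusion rate = CL × Css = 0.6508 × 3.2 = 2.083 mg/h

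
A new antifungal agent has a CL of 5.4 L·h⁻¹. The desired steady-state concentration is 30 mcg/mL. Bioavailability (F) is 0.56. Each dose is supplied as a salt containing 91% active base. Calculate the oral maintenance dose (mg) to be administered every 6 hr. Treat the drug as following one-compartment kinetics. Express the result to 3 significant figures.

D = CL × Css × τ / F / S = 5.400 × 30 × 6 / 0.56 / 0.91 = 1907 mg

1910 mg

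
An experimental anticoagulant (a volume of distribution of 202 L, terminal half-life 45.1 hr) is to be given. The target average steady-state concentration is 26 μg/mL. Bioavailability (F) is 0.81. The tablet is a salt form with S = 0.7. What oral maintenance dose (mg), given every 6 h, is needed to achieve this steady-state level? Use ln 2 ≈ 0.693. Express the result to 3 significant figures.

CL = ln 2 · Vd / t½ = 0.693 × 202.0 / 45.1 = 3.104 L/h
D = CL × Css × τ / F / S = 3.104 × 26 × 6 / 0.81 / 0.7 = 854.0 mg

854 mg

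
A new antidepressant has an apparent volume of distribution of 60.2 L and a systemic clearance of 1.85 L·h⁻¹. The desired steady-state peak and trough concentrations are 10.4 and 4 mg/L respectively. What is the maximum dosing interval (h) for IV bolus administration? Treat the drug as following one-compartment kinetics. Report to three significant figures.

31.1 h

k = CL / Vd = 1.850 / 60.20 = 0.03073 h⁻¹
Between IV bolus doses, concentration decays as C = C₀·e^(−kτ), so C_peak/C_trough = e^(kτ).
τ_max = ln(C_peak/C_trough) / k = ln(10.4/4) / 0.03073 = 0.9555 / 0.03073 = 31.09 h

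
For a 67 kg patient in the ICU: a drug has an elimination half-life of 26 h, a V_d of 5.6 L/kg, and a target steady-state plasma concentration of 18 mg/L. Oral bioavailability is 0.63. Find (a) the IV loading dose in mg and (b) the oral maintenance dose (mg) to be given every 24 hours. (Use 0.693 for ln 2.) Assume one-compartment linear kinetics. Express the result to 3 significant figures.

(a) 6750 mg; (b) 6860 mg

Total Vd = 5.6 × 67 = 375.2 L
LD = Vd × C = 375.2 × 18 = 6754 mg
CL = 0.693 × Vd / t½ = 0.693 × 375.2 / 26 = 10.00 L/h
D = CL × Css × τ / F = 10.00 × 18 × 24 / 0.63 = 6857 mg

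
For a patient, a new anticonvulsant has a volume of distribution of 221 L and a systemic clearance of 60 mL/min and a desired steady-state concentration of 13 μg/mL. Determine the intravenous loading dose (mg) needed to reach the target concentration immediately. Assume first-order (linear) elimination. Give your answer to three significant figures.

LD = Vd × C = 221.0 × 13.00 = 2873 mg

2870 mg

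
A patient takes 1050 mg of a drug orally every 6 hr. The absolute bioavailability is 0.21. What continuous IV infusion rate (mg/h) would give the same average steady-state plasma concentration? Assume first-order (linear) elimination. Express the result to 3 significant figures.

36.8 mg/h

Equivalent systemic input: infusion rate = F·D/τ.
Rate = 0.21 × 1050 / 6 = 36.75 mg/h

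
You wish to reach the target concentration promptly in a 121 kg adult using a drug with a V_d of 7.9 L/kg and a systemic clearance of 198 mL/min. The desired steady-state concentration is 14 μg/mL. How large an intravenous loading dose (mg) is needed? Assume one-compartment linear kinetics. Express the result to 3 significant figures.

13400 mg

Total Vd = 7.9 × 121 = 955.9 L
LD = Vd × C = 955.9 × 14.00 = 13380 mg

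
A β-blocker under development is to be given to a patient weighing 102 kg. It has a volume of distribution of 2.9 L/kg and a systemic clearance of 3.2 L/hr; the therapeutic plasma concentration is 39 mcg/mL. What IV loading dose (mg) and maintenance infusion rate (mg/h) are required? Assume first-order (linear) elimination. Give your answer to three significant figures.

Total Vd = 2.9 × 102 = 295.8 L
LD = Vd · C_target = 295.8 × 39 = 11540 mg
Maintenance: replace elimination → rate = CL × Css = 3.200 × 39 = 124.8 mg/h

(a) 11500 mg; (b) 125 mg/h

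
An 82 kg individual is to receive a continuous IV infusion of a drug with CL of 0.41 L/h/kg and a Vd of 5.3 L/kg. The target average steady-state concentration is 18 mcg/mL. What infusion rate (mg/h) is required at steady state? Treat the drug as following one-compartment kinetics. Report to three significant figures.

605 mg/h

CL = 0.41 L/h/kg × 82 kg = 33.62 L/h
R₀ = 33.62 × 18 = 605.2 mg/h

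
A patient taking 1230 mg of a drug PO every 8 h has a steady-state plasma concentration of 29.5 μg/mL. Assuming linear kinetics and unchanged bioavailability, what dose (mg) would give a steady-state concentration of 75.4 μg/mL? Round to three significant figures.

3140 mg

With linear kinetics, Css is proportional to dose rate (D/τ) at fixed clearance.
D₂ = D₁ × (Css,target / Css,current) = 1230 × 75.4/29.5 = 3144 mg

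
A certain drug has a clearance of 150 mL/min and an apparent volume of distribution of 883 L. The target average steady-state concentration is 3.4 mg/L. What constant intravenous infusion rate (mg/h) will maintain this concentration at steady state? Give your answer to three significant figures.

Convert clearance: 150 mL/min × 60 min/h ÷ 1000 mL/L = 9.000 L/h
Vd does not affect the maintenance rate; only clearance governs steady-state input.
Infusion rate = CL · Css = 9.000 L/h × 3.4 mg/L = 30.60 mg/h

30.6 mg/h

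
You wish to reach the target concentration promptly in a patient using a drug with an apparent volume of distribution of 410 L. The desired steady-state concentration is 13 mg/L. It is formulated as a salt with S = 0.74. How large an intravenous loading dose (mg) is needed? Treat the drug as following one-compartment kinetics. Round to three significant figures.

7200 mg

LD = Vd × C / S = 410.0 × 13.00 / 0.74 = 7203 mg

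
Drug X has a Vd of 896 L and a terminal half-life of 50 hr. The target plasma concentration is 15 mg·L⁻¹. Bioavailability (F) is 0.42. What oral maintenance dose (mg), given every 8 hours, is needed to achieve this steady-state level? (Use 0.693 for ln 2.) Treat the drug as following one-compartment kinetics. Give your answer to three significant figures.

CL = 0.693 × Vd / t½ = 0.693 × 896.0 / 50 = 12.42 L/h
D = CL × Css × τ / F = 12.42 × 15 × 8 / 0.42 = 3549 mg

3550 mg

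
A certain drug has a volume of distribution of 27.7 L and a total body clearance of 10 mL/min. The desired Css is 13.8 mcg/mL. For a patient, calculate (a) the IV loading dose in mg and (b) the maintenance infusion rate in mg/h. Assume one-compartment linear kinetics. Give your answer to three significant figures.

Loading dose = Vd × C = 27.70 × 13.8 = 382.3 mg
CL = 10 mL/min × 60/1000 = 0.6000 L/h
Maintenance: replace elimination → rate = CL × Css = 0.6000 × 13.8 = 8.280 mg/h

(a) 382 mg; (b) 8.28 mg/h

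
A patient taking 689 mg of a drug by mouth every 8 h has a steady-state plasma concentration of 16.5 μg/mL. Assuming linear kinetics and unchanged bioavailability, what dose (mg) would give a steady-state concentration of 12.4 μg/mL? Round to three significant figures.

For first-order elimination, Css ∝ F·D/(CL·τ); F and CL are unchanged, so Css ∝ D/τ.
D₂ = D₁ × (Css,target / Css,current) = 689 × 12.4/16.5 = 517.8 mg

518 mg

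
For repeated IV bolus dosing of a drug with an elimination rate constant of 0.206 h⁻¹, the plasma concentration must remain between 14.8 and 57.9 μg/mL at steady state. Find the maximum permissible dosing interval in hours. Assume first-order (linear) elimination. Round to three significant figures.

6.62 h

Between IV bolus doses, concentration decays as C = C₀·e^(−kτ), so C_peak/C_trough = e^(kτ).
τ_max = ln(C_peak/C_trough) / k = ln(57.9/14.8) / 0.2060 = 1.364 / 0.2060 = 6.621 h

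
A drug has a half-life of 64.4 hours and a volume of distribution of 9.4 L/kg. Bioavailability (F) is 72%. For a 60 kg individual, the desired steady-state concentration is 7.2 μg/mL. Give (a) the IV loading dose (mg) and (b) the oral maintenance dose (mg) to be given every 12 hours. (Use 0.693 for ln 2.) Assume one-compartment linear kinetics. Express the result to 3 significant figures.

(a) 4060 mg; (b) 728 mg

Total Vd = 9.4 × 60 = 564.0 L
LD = Vd × C = 564.0 × 7.2 = 4061 mg
CL = 0.693 × Vd / t½ = 0.693 × 564.0 / 64.4 = 6.069 L/h
D = CL × Css × τ / F = 6.069 × 7.2 × 12 / 0.72 = 728.3 mg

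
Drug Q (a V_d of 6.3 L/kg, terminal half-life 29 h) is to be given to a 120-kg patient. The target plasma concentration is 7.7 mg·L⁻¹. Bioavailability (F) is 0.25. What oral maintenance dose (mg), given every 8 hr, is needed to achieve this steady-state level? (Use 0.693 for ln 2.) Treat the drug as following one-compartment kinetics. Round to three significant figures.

Vd(total) = 120 kg × 6.3 L/kg = 756.0 L
CL = ln 2 · Vd / t½ = 0.693 × 756.0 / 29 = 18.07 L/h
D = CL × Css × τ / F = 18.07 × 7.7 × 8 / 0.25 = 4452 mg

4450 mg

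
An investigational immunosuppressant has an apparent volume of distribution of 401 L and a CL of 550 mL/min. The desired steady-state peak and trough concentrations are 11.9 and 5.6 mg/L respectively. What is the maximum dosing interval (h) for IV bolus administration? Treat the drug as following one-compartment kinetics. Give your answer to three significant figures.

9.16 h

Convert clearance: 550 mL/min × 60 min/h ÷ 1000 mL/L = 33.00 L/h
k = CL / Vd = 33.00 / 401.0 = 0.08229 h⁻¹
Between IV bolus doses, concentration decays as C = C₀·e^(−kτ), so C_peak/C_trough = e^(kτ).
τ_max = ln(C_peak/C_trough) / k = ln(11.9/5.6) / 0.08229 = 0.7538 / 0.08229 = 9.160 h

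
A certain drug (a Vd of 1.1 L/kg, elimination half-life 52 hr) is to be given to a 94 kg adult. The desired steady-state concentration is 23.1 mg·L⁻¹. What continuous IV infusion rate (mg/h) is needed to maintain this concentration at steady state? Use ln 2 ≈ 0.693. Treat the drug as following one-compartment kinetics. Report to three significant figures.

31.8 mg/h

Total Vd = 1.1 × 94 = 103.4 L
CL = ln 2 · Vd / t½ = 0.693 × 103.4 / 52 = 1.378 L/h
Infusion rate = CL × Css = 1.378 × 23.1 = 31.83 mg/h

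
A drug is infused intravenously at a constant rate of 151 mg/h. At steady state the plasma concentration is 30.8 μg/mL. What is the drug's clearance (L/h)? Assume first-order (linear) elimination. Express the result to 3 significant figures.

At steady state, infusion rate = CL × Css, so CL = rate / Css.
CL = 151 / 30.8 = 4.903 L/h

4.90 L/h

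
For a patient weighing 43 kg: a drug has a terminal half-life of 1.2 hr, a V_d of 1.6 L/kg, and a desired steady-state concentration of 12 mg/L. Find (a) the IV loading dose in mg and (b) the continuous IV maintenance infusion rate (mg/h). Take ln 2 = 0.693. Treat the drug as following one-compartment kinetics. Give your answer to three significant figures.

(a) 826 mg; (b) 477 mg/h

Vd = 1.6 L/kg × 43 kg = 68.80 L
LD = Vd × C = 68.80 × 12 = 825.6 mg
CL = 0.693 × Vd / t½ = 0.693 × 68.80 / 1.2 = 39.73 L/h
Infusion rate = CL × Css = 39.73 × 12 = 476.8 mg/h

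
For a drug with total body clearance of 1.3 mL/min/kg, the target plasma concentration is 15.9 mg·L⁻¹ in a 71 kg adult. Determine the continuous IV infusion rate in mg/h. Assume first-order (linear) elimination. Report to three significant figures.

CL = 1.3 mL/min/kg × 71 kg = 92.30 mL/min = 92.30 × 60/1000 = 5.538 L/h
Rate = CL × Css = 5.538 × 15.9 = 88.05 mg/h

88.1 mg/h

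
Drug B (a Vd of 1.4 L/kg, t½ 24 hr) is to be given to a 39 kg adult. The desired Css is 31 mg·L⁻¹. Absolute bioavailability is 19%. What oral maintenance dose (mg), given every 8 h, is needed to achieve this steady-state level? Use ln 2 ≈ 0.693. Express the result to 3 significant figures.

2060 mg

Vd = 1.4 L/kg × 39 kg = 54.60 L
CL = ln 2 · Vd / t½ = 0.693 × 54.60 / 24 = 1.577 L/h
D = CL × Css × τ / F = 1.577 × 31 × 8 / 0.19 = 2058 mg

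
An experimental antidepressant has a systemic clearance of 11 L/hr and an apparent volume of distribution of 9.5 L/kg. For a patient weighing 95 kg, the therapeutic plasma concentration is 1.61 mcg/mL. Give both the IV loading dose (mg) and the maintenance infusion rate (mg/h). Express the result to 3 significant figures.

Vd(total) = 95 kg × 9.5 L/kg = 902.5 L
Loading dose = Vd × C = 902.5 × 1.61 = 1453 mg
Maintenance infusion rate = CL × Css = 11.00 × 1.61 = 17.71 mg/h

(a) 1450 mg; (b) 17.7 mg/h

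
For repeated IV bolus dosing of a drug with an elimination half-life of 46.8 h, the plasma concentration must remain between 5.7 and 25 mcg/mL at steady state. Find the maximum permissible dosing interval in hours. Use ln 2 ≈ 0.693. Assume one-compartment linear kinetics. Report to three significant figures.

99.8 h

k = 0.693 / t½ = 0.693 / 46.8 = 0.01481 h⁻¹
Between IV bolus doses, concentration decays as C = C₀·e^(−kτ), so C_peak/C_trough = e^(kτ).
τ_max = ln(C_peak/C_trough) / k = ln(25/5.7) / 0.01481 = 1.478 / 0.01481 = 99.80 h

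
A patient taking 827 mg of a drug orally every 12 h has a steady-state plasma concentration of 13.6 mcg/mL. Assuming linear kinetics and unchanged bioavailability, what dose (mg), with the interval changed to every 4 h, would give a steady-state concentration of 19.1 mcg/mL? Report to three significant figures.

For first-order elimination, Css ∝ F·D/(CL·τ); F and CL are unchanged, so Css ∝ D/τ.
D₂ = D₁ × (Css,target / Css,current) × (τ₂/τ₁) = 827 × (19.1/13.6) × (4/12) = 387.1 mg

387 mg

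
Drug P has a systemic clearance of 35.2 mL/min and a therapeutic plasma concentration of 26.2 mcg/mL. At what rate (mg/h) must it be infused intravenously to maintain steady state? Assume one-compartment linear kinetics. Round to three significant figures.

Convert clearance: 35.2 mL/min × 60 min/h ÷ 1000 mL/L = 2.112 L/h
At steady state, infusion rate equals elimination rate: rate in = CL × Css.
R₀ = 2.112 × 26.2 = 55.33 mg/h

55.3 mg/h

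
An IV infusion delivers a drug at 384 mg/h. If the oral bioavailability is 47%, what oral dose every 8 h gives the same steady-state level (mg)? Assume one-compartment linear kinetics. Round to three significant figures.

To maintain the same Css, the systemic dosing rate must be unchanged: F·D/τ = infusion rate.
D = rate × τ / F = 384 × 8 / 0.47 = 6536 mg

6540 mg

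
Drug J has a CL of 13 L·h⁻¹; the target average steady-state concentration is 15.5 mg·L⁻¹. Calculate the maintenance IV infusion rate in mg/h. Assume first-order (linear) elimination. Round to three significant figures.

202 mg/h

Rate = CL × Css = 13.00 × 15.5 = 201.5 mg/h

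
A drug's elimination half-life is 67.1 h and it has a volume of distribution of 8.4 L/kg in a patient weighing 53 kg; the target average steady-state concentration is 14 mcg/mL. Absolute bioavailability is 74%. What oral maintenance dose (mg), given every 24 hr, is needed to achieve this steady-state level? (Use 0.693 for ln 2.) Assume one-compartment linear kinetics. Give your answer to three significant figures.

Vd(total) = 53 kg × 8.4 L/kg = 445.2 L
k = 0.693/67.1 = 0.01033 h⁻¹, so CL = k·Vd = 0.01033 × 445.2 = 4.599 L/h
D = CL × Css × τ / F = 4.599 × 14 × 24 / 0.74 = 2088 mg

2090 mg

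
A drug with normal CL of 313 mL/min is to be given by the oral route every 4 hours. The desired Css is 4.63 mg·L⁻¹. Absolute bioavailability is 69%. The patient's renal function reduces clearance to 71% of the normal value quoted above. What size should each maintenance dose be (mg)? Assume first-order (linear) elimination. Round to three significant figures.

CL = 313 mL/min = 313 × 0.06 = 18.78 L/h
Patient clearance = 0.71 × 18.78 = 13.33 L/h
D = CL × Css × τ / F = 13.33 × 4.63 × 4 / 0.69 = 357.8 mg

358 mg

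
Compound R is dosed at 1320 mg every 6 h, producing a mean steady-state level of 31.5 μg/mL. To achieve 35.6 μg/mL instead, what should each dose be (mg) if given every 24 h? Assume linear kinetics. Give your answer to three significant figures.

With linear kinetics, Css is proportional to dose rate (D/τ) at fixed clearance.
D₂ = D₁ × (Css,target / Css,current) × (τ₂/τ₁) = 1320 × (35.6/31.5) × (24/6) = 5967 mg

5970 mg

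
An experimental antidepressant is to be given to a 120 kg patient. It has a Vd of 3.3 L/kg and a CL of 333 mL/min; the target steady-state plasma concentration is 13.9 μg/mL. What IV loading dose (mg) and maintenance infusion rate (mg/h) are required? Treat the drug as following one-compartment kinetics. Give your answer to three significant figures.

(a) 5500 mg; (b) 278 mg/h

Total Vd = 3.3 × 120 = 396.0 L
LD = Vd · C_target = 396.0 × 13.9 = 5504 mg
Convert clearance: 333 mL/min × 60 min/h ÷ 1000 mL/L = 19.98 L/h
Infusion rate = 19.98 L/h × 13.9 mg/L = 277.7 mg/h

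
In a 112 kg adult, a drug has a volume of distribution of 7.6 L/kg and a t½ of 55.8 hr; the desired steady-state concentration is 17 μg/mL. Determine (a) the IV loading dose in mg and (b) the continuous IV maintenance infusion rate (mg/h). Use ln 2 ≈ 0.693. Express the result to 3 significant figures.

Vd = 7.6 L/kg × 112 kg = 851.2 L
LD = Vd × C = 851.2 × 17 = 14470 mg
CL = 0.693 × Vd / t½ = 0.693 × 851.2 / 55.8 = 10.57 L/h
Infusion rate = CL × Css = 10.57 × 17 = 179.7 mg/h

(a) 14500 mg; (b) 180 mg/h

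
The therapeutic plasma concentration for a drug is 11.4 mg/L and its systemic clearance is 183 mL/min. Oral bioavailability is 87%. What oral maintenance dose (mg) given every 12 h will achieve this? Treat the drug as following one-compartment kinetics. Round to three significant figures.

1730 mg

CL = 183 mL/min = 183 × 0.06 = 10.98 L/h
D = CL × Css × τ / F = 10.98 × 11.4 × 12 / 0.87 = 1727 mg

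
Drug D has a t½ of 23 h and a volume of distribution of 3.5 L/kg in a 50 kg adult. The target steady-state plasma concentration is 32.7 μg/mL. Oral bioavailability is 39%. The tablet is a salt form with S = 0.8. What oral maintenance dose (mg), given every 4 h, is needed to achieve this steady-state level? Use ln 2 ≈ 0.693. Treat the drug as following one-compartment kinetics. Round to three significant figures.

Total Vd = 3.5 × 50 = 175.0 L
CL = 0.693 × Vd / t½ = 0.693 × 175.0 / 23 = 5.273 L/h
D = CL × Css × τ / F / S = 5.273 × 32.7 × 4 / 0.39 / 0.8 = 2211 mg

2210 mg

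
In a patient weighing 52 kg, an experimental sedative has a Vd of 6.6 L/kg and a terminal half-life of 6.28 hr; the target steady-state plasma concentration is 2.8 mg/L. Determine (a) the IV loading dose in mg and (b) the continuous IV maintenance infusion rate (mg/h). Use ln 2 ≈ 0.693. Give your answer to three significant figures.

Vd(total) = 52 kg × 6.6 L/kg = 343.2 L
LD = Vd × C = 343.2 × 2.8 = 961.0 mg
CL = 0.693 × Vd / t½ = 0.693 × 343.2 / 6.28 = 37.87 L/h
Infusion rate = CL × Css = 37.87 × 2.8 = 106.0 mg/h

(a) 961 mg; (b) 106 mg/h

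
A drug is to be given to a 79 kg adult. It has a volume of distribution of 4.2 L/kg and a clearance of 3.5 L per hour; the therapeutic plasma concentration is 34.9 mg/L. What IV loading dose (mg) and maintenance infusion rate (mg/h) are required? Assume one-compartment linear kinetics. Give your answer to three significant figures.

(a) 11600 mg; (b) 122 mg/h

Vd(total) = 79 kg × 4.2 L/kg = 331.8 L
Loading dose = Vd × C = 331.8 × 34.9 = 11580 mg
Maintenance infusion rate = CL × Css = 3.500 × 34.9 = 122.2 mg/h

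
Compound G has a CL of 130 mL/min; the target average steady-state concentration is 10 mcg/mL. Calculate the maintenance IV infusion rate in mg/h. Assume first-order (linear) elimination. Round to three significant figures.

Convert clearance: 130 mL/min × 60 min/h ÷ 1000 mL/L = 7.800 L/h
At steady state, infusion rate equals elimination rate: rate in = CL × Css.
Rate = CL × Css = 7.800 × 10 = 78.00 mg/h

78.0 mg/h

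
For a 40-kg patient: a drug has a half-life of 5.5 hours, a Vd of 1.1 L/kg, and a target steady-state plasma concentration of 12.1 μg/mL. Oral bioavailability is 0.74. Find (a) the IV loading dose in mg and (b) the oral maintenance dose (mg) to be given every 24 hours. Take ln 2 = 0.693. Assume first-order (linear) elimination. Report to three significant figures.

(a) 532 mg; (b) 2180 mg

Total Vd = 1.1 × 40 = 44.00 L
LD = Vd × C = 44.00 × 12.1 = 532.4 mg
CL = 0.693 × Vd / t½ = 0.693 × 44.00 / 5.5 = 5.544 L/h
D = CL × Css × τ / F = 5.544 × 12.1 × 24 / 0.74 = 2176 mg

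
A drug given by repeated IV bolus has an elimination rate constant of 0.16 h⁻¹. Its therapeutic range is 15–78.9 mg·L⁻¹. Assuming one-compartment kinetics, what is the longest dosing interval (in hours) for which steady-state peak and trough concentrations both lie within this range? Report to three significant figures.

10.4 h

Between IV bolus doses, concentration decays as C = C₀·e^(−kτ), so C_peak/C_trough = e^(kτ).
τ_max = ln(C_peak/C_trough) / k = ln(78.9/15) / 0.1600 = 1.660 / 0.1600 = 10.38 h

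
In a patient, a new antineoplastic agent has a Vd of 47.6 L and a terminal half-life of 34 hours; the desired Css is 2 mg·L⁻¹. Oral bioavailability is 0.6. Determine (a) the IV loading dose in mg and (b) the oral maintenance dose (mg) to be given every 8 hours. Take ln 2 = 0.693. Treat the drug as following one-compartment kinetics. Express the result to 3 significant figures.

(a) 95.2 mg; (b) 25.9 mg

LD = Vd × C = 47.60 × 2 = 95.20 mg
CL = 0.693 × Vd / t½ = 0.693 × 47.60 / 34 = 0.9702 L/h
D = CL × Css × τ / F = 0.9702 × 2 × 8 / 0.6 = 25.87 mg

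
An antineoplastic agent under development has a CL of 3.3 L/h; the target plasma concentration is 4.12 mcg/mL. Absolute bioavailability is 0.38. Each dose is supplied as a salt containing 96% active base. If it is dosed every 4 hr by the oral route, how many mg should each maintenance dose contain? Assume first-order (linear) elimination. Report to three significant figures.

149 mg

D = CL × Css × τ / F / S = 3.300 × 4.12 × 4 / 0.38 / 0.96 = 149.1 mg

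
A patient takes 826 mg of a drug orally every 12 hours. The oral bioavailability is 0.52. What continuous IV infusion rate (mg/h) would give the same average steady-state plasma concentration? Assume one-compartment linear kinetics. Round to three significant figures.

35.8 mg/h

Equivalent systemic input: infusion rate = F·D/τ.
Rate = 0.52 × 826 / 12 = 35.79 mg/h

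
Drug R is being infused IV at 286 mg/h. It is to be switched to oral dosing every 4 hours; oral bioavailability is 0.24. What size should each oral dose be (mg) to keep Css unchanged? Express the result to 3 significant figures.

4770 mg

To maintain the same Css, the systemic dosing rate must be unchanged: F·D/τ = infusion rate.
D = rate × τ / F = 286 × 4 / 0.24 = 4767 mg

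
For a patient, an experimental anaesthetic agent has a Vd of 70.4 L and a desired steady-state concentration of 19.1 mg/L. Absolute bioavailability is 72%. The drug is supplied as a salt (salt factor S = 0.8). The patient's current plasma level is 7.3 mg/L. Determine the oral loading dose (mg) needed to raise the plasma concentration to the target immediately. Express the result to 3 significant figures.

1440 mg

Concentration deficit ΔC = 19.1 − 7.3 = 11.80 mg/L
LD = Vd × ΔC / F / S = 70.40 × 11.80 / 0.72 / 0.8 = 1442 mg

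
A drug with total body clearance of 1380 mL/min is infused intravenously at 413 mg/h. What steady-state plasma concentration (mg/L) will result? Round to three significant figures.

CL = 1380 mL/min × 60/1000 = 82.80 L/h
Css = rate / CL = 413 / 82.80 = 4.988 mg/L

4.99 mg/L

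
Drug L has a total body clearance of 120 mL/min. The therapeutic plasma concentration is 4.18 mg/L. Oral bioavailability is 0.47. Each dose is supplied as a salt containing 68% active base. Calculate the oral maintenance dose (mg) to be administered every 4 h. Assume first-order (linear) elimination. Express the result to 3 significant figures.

CL = 120 mL/min × 60/1000 = 7.200 L/h
At steady state, dose per interval replaces the amount cleared in that interval: F·S·D/τ = CL·Css.
D = CL × Css × τ / F / S = 7.200 × 4.18 × 4 / 0.47 / 0.68 = 376.7 mg

377 mg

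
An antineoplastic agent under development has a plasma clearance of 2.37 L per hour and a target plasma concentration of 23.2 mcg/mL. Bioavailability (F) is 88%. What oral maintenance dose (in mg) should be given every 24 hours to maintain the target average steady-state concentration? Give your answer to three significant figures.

D = CL × Css × τ / F = 2.370 × 23.2 × 24 / 0.88 = 1500 mg

1500 mg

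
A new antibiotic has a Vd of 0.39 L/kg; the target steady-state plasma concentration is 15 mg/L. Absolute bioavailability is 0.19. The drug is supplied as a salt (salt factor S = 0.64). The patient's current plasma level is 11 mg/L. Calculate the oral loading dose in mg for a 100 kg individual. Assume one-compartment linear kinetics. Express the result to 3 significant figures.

1280 mg

Vd = 0.39 L/kg × 100 kg = 39.00 L
Concentration deficit ΔC = 15 − 11 = 4.000 mg/L
LD = Vd × ΔC / F / S = 39.00 × 4.000 / 0.19 / 0.64 = 1283 mg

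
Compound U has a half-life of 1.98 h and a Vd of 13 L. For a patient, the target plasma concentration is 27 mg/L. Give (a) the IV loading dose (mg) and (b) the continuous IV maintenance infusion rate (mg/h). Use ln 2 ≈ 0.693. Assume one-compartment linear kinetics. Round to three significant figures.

(a) 351 mg; (b) 123 mg/h

LD = Vd × C = 13.00 × 27 = 351.0 mg
CL = 0.693 × Vd / t½ = 0.693 × 13.00 / 1.98 = 4.550 L/h
Infusion rate = CL × Css = 4.550 × 27 = 122.9 mg/h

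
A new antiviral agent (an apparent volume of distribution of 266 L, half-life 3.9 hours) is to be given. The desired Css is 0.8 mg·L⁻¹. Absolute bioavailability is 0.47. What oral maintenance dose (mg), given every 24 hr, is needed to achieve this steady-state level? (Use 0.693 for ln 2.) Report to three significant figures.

1930 mg

CL = ln 2 · Vd / t½ = 0.693 × 266.0 / 3.9 = 47.27 L/h
D = CL × Css × τ / F = 47.27 × 0.8 × 24 / 0.47 = 1931 mg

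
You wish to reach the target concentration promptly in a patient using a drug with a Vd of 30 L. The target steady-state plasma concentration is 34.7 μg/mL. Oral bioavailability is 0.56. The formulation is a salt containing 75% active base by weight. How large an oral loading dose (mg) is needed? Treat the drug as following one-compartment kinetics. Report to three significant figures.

2480 mg

The loading dose fills Vd to the target concentration.
LD = Vd × C / F / S = 30.00 × 34.70 / 0.56 / 0.75 = 2479 mg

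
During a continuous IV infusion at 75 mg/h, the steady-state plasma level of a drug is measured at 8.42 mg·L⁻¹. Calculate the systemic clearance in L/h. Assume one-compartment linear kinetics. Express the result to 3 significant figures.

8.91 L/h

At steady state, infusion rate = CL × Css, so CL = rate / Css.
CL = 75 / 8.42 = 8.907 L/h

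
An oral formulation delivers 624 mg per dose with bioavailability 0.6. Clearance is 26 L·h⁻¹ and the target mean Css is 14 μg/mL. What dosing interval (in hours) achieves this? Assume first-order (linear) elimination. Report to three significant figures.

1.03 h

F·D/τ = CL·Css → τ = F·D / (CL·Css).
τ = 0.6 × 624 / (26 × 14) = 1.029 h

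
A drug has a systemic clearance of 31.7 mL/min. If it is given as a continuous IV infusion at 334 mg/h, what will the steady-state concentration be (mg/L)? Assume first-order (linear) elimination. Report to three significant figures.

Convert clearance: 31.7 mL/min × 60 min/h ÷ 1000 mL/L = 1.902 L/h
Css = rate / CL = 334 / 1.902 = 175.6 mg/L

176 mg/L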